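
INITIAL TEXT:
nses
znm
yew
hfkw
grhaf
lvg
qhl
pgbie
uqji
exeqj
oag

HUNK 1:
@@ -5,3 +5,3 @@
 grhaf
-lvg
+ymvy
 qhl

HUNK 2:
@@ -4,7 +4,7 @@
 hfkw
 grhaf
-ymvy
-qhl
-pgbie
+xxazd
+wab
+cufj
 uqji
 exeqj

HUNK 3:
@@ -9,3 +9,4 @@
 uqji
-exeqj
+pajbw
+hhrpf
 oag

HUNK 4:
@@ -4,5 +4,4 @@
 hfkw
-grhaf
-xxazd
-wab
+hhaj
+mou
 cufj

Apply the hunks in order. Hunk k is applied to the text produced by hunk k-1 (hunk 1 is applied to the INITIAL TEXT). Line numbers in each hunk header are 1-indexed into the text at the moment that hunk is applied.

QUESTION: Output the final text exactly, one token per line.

Hunk 1: at line 5 remove [lvg] add [ymvy] -> 11 lines: nses znm yew hfkw grhaf ymvy qhl pgbie uqji exeqj oag
Hunk 2: at line 4 remove [ymvy,qhl,pgbie] add [xxazd,wab,cufj] -> 11 lines: nses znm yew hfkw grhaf xxazd wab cufj uqji exeqj oag
Hunk 3: at line 9 remove [exeqj] add [pajbw,hhrpf] -> 12 lines: nses znm yew hfkw grhaf xxazd wab cufj uqji pajbw hhrpf oag
Hunk 4: at line 4 remove [grhaf,xxazd,wab] add [hhaj,mou] -> 11 lines: nses znm yew hfkw hhaj mou cufj uqji pajbw hhrpf oag

Answer: nses
znm
yew
hfkw
hhaj
mou
cufj
uqji
pajbw
hhrpf
oag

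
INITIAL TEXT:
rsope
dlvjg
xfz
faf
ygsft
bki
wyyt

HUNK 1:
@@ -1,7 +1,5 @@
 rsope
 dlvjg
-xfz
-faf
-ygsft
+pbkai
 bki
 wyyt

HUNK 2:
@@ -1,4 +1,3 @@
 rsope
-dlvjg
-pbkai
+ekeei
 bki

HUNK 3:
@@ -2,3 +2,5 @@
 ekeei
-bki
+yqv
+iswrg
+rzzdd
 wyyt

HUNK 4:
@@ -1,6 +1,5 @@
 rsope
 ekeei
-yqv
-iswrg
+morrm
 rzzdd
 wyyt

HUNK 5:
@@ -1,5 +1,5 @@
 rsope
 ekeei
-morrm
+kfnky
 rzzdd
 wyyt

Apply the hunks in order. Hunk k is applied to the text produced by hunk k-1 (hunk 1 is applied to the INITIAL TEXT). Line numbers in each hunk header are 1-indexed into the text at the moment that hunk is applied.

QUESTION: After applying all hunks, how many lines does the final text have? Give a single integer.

Hunk 1: at line 1 remove [xfz,faf,ygsft] add [pbkai] -> 5 lines: rsope dlvjg pbkai bki wyyt
Hunk 2: at line 1 remove [dlvjg,pbkai] add [ekeei] -> 4 lines: rsope ekeei bki wyyt
Hunk 3: at line 2 remove [bki] add [yqv,iswrg,rzzdd] -> 6 lines: rsope ekeei yqv iswrg rzzdd wyyt
Hunk 4: at line 1 remove [yqv,iswrg] add [morrm] -> 5 lines: rsope ekeei morrm rzzdd wyyt
Hunk 5: at line 1 remove [morrm] add [kfnky] -> 5 lines: rsope ekeei kfnky rzzdd wyyt
Final line count: 5

Answer: 5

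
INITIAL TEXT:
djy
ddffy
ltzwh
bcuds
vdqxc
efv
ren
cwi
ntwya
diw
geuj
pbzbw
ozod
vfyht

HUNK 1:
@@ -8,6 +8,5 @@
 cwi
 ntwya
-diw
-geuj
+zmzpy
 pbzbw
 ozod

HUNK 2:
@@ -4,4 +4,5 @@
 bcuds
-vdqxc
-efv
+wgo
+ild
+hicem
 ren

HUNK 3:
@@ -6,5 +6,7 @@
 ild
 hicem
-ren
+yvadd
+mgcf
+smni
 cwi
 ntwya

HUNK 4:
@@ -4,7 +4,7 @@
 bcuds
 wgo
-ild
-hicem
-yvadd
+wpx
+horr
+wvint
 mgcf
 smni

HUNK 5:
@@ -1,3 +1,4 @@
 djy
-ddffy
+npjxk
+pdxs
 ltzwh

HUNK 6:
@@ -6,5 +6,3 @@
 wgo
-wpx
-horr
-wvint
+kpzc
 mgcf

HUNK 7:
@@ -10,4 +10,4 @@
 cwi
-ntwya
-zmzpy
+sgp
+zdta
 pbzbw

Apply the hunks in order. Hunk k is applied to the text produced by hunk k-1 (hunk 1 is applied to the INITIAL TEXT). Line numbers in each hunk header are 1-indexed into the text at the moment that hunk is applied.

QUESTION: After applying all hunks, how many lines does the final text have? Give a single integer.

Answer: 15

Derivation:
Hunk 1: at line 8 remove [diw,geuj] add [zmzpy] -> 13 lines: djy ddffy ltzwh bcuds vdqxc efv ren cwi ntwya zmzpy pbzbw ozod vfyht
Hunk 2: at line 4 remove [vdqxc,efv] add [wgo,ild,hicem] -> 14 lines: djy ddffy ltzwh bcuds wgo ild hicem ren cwi ntwya zmzpy pbzbw ozod vfyht
Hunk 3: at line 6 remove [ren] add [yvadd,mgcf,smni] -> 16 lines: djy ddffy ltzwh bcuds wgo ild hicem yvadd mgcf smni cwi ntwya zmzpy pbzbw ozod vfyht
Hunk 4: at line 4 remove [ild,hicem,yvadd] add [wpx,horr,wvint] -> 16 lines: djy ddffy ltzwh bcuds wgo wpx horr wvint mgcf smni cwi ntwya zmzpy pbzbw ozod vfyht
Hunk 5: at line 1 remove [ddffy] add [npjxk,pdxs] -> 17 lines: djy npjxk pdxs ltzwh bcuds wgo wpx horr wvint mgcf smni cwi ntwya zmzpy pbzbw ozod vfyht
Hunk 6: at line 6 remove [wpx,horr,wvint] add [kpzc] -> 15 lines: djy npjxk pdxs ltzwh bcuds wgo kpzc mgcf smni cwi ntwya zmzpy pbzbw ozod vfyht
Hunk 7: at line 10 remove [ntwya,zmzpy] add [sgp,zdta] -> 15 lines: djy npjxk pdxs ltzwh bcuds wgo kpzc mgcf smni cwi sgp zdta pbzbw ozod vfyht
Final line count: 15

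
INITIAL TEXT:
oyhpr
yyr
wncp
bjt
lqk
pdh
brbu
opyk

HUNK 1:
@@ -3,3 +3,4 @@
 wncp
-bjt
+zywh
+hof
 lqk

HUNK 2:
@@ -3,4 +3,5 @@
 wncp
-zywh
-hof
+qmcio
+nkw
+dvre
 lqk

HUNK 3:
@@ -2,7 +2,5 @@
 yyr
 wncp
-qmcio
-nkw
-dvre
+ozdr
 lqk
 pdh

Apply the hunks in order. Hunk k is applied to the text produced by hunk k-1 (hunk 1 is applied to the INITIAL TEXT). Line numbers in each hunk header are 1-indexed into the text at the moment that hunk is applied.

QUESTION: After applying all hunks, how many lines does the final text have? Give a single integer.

Hunk 1: at line 3 remove [bjt] add [zywh,hof] -> 9 lines: oyhpr yyr wncp zywh hof lqk pdh brbu opyk
Hunk 2: at line 3 remove [zywh,hof] add [qmcio,nkw,dvre] -> 10 lines: oyhpr yyr wncp qmcio nkw dvre lqk pdh brbu opyk
Hunk 3: at line 2 remove [qmcio,nkw,dvre] add [ozdr] -> 8 lines: oyhpr yyr wncp ozdr lqk pdh brbu opyk
Final line count: 8

Answer: 8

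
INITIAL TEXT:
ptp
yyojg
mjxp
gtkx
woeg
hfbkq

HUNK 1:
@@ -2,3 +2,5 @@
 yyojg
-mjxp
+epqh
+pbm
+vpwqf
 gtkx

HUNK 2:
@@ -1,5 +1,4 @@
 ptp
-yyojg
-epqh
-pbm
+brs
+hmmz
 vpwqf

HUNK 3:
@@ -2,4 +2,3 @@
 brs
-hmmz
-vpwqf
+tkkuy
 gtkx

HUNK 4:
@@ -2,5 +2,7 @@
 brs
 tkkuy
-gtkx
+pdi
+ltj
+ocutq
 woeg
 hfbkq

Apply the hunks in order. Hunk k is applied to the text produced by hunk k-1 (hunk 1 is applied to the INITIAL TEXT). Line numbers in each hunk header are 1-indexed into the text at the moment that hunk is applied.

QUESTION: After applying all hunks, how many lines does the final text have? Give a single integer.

Answer: 8

Derivation:
Hunk 1: at line 2 remove [mjxp] add [epqh,pbm,vpwqf] -> 8 lines: ptp yyojg epqh pbm vpwqf gtkx woeg hfbkq
Hunk 2: at line 1 remove [yyojg,epqh,pbm] add [brs,hmmz] -> 7 lines: ptp brs hmmz vpwqf gtkx woeg hfbkq
Hunk 3: at line 2 remove [hmmz,vpwqf] add [tkkuy] -> 6 lines: ptp brs tkkuy gtkx woeg hfbkq
Hunk 4: at line 2 remove [gtkx] add [pdi,ltj,ocutq] -> 8 lines: ptp brs tkkuy pdi ltj ocutq woeg hfbkq
Final line count: 8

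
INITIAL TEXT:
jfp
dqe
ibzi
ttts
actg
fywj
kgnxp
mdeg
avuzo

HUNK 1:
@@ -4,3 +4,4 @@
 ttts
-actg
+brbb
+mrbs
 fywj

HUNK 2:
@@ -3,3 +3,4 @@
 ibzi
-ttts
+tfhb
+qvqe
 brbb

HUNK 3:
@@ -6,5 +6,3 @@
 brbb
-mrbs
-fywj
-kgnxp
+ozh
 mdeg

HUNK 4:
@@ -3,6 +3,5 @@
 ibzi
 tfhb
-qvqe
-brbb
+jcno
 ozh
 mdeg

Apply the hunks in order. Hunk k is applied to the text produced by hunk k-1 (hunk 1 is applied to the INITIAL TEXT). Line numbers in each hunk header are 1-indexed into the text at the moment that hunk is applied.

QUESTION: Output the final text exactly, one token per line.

Hunk 1: at line 4 remove [actg] add [brbb,mrbs] -> 10 lines: jfp dqe ibzi ttts brbb mrbs fywj kgnxp mdeg avuzo
Hunk 2: at line 3 remove [ttts] add [tfhb,qvqe] -> 11 lines: jfp dqe ibzi tfhb qvqe brbb mrbs fywj kgnxp mdeg avuzo
Hunk 3: at line 6 remove [mrbs,fywj,kgnxp] add [ozh] -> 9 lines: jfp dqe ibzi tfhb qvqe brbb ozh mdeg avuzo
Hunk 4: at line 3 remove [qvqe,brbb] add [jcno] -> 8 lines: jfp dqe ibzi tfhb jcno ozh mdeg avuzo

Answer: jfp
dqe
ibzi
tfhb
jcno
ozh
mdeg
avuzo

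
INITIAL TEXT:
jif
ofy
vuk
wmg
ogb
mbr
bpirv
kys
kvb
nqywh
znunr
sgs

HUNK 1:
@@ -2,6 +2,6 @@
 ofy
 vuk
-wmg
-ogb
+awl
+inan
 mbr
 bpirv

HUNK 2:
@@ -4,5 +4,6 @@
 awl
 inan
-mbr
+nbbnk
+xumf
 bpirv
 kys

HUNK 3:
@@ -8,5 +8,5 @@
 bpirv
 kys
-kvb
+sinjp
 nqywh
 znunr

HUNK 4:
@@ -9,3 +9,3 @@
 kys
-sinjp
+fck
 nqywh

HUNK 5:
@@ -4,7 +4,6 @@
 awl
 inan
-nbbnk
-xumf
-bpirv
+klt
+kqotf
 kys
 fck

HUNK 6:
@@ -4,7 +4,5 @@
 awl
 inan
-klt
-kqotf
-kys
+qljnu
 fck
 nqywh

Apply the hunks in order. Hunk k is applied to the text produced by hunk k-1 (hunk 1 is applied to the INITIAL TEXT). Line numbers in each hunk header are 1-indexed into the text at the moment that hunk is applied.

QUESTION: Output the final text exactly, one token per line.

Hunk 1: at line 2 remove [wmg,ogb] add [awl,inan] -> 12 lines: jif ofy vuk awl inan mbr bpirv kys kvb nqywh znunr sgs
Hunk 2: at line 4 remove [mbr] add [nbbnk,xumf] -> 13 lines: jif ofy vuk awl inan nbbnk xumf bpirv kys kvb nqywh znunr sgs
Hunk 3: at line 8 remove [kvb] add [sinjp] -> 13 lines: jif ofy vuk awl inan nbbnk xumf bpirv kys sinjp nqywh znunr sgs
Hunk 4: at line 9 remove [sinjp] add [fck] -> 13 lines: jif ofy vuk awl inan nbbnk xumf bpirv kys fck nqywh znunr sgs
Hunk 5: at line 4 remove [nbbnk,xumf,bpirv] add [klt,kqotf] -> 12 lines: jif ofy vuk awl inan klt kqotf kys fck nqywh znunr sgs
Hunk 6: at line 4 remove [klt,kqotf,kys] add [qljnu] -> 10 lines: jif ofy vuk awl inan qljnu fck nqywh znunr sgs

Answer: jif
ofy
vuk
awl
inan
qljnu
fck
nqywh
znunr
sgs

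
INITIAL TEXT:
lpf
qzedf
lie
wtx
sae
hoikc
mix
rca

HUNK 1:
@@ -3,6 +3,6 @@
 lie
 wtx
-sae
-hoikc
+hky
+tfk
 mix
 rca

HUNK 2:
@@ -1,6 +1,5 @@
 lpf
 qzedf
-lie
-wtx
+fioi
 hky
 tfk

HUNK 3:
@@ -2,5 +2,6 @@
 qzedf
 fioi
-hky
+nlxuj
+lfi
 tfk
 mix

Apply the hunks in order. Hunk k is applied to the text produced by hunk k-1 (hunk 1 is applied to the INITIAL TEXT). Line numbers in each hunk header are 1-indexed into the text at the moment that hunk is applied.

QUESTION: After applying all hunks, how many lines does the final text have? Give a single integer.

Answer: 8

Derivation:
Hunk 1: at line 3 remove [sae,hoikc] add [hky,tfk] -> 8 lines: lpf qzedf lie wtx hky tfk mix rca
Hunk 2: at line 1 remove [lie,wtx] add [fioi] -> 7 lines: lpf qzedf fioi hky tfk mix rca
Hunk 3: at line 2 remove [hky] add [nlxuj,lfi] -> 8 lines: lpf qzedf fioi nlxuj lfi tfk mix rca
Final line count: 8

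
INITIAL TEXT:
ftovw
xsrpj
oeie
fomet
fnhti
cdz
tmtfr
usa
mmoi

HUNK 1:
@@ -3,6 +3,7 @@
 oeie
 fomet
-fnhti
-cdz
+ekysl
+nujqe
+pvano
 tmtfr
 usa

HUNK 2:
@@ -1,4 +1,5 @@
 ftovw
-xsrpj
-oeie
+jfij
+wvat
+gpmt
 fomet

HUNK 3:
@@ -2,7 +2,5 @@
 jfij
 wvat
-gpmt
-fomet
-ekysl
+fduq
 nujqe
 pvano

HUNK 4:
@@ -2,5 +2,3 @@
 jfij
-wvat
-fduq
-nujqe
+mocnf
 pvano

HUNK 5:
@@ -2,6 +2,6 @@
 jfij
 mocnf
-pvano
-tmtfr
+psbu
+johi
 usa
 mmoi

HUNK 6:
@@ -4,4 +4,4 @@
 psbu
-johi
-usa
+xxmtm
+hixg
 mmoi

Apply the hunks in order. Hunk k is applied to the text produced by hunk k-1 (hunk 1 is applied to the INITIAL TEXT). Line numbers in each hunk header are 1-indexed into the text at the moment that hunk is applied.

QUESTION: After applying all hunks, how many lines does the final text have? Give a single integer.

Answer: 7

Derivation:
Hunk 1: at line 3 remove [fnhti,cdz] add [ekysl,nujqe,pvano] -> 10 lines: ftovw xsrpj oeie fomet ekysl nujqe pvano tmtfr usa mmoi
Hunk 2: at line 1 remove [xsrpj,oeie] add [jfij,wvat,gpmt] -> 11 lines: ftovw jfij wvat gpmt fomet ekysl nujqe pvano tmtfr usa mmoi
Hunk 3: at line 2 remove [gpmt,fomet,ekysl] add [fduq] -> 9 lines: ftovw jfij wvat fduq nujqe pvano tmtfr usa mmoi
Hunk 4: at line 2 remove [wvat,fduq,nujqe] add [mocnf] -> 7 lines: ftovw jfij mocnf pvano tmtfr usa mmoi
Hunk 5: at line 2 remove [pvano,tmtfr] add [psbu,johi] -> 7 lines: ftovw jfij mocnf psbu johi usa mmoi
Hunk 6: at line 4 remove [johi,usa] add [xxmtm,hixg] -> 7 lines: ftovw jfij mocnf psbu xxmtm hixg mmoi
Final line count: 7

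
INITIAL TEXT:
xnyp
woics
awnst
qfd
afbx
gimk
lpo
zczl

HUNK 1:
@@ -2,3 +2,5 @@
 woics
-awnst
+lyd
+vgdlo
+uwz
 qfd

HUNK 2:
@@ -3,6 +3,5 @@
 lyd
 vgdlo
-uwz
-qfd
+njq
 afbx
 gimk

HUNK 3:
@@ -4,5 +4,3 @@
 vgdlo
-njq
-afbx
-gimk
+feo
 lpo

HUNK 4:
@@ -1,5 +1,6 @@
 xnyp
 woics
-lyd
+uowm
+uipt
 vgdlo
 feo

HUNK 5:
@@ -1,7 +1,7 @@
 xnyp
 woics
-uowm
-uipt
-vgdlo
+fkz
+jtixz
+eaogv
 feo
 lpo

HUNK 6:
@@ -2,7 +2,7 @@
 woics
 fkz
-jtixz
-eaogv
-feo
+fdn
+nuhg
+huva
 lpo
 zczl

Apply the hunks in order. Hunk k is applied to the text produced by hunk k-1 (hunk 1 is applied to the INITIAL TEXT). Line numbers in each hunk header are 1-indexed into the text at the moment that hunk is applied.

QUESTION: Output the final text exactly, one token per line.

Answer: xnyp
woics
fkz
fdn
nuhg
huva
lpo
zczl

Derivation:
Hunk 1: at line 2 remove [awnst] add [lyd,vgdlo,uwz] -> 10 lines: xnyp woics lyd vgdlo uwz qfd afbx gimk lpo zczl
Hunk 2: at line 3 remove [uwz,qfd] add [njq] -> 9 lines: xnyp woics lyd vgdlo njq afbx gimk lpo zczl
Hunk 3: at line 4 remove [njq,afbx,gimk] add [feo] -> 7 lines: xnyp woics lyd vgdlo feo lpo zczl
Hunk 4: at line 1 remove [lyd] add [uowm,uipt] -> 8 lines: xnyp woics uowm uipt vgdlo feo lpo zczl
Hunk 5: at line 1 remove [uowm,uipt,vgdlo] add [fkz,jtixz,eaogv] -> 8 lines: xnyp woics fkz jtixz eaogv feo lpo zczl
Hunk 6: at line 2 remove [jtixz,eaogv,feo] add [fdn,nuhg,huva] -> 8 lines: xnyp woics fkz fdn nuhg huva lpo zczl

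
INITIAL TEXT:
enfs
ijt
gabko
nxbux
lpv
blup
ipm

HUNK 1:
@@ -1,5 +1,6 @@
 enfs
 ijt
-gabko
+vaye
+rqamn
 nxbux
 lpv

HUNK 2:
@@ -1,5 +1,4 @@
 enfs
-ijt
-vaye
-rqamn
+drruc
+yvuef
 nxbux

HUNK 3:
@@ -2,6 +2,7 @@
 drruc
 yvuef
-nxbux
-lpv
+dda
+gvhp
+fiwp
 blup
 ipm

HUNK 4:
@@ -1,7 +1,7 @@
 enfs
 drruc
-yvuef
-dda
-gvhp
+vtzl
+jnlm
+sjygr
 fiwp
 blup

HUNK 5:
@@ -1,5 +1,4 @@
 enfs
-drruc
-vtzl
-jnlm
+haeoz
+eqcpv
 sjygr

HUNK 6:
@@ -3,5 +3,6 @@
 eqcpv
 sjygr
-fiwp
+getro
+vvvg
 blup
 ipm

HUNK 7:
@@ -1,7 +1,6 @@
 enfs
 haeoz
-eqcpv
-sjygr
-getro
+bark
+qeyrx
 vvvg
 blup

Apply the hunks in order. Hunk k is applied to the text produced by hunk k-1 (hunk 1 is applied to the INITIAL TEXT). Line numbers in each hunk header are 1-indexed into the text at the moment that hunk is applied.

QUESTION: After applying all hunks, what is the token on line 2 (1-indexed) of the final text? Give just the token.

Hunk 1: at line 1 remove [gabko] add [vaye,rqamn] -> 8 lines: enfs ijt vaye rqamn nxbux lpv blup ipm
Hunk 2: at line 1 remove [ijt,vaye,rqamn] add [drruc,yvuef] -> 7 lines: enfs drruc yvuef nxbux lpv blup ipm
Hunk 3: at line 2 remove [nxbux,lpv] add [dda,gvhp,fiwp] -> 8 lines: enfs drruc yvuef dda gvhp fiwp blup ipm
Hunk 4: at line 1 remove [yvuef,dda,gvhp] add [vtzl,jnlm,sjygr] -> 8 lines: enfs drruc vtzl jnlm sjygr fiwp blup ipm
Hunk 5: at line 1 remove [drruc,vtzl,jnlm] add [haeoz,eqcpv] -> 7 lines: enfs haeoz eqcpv sjygr fiwp blup ipm
Hunk 6: at line 3 remove [fiwp] add [getro,vvvg] -> 8 lines: enfs haeoz eqcpv sjygr getro vvvg blup ipm
Hunk 7: at line 1 remove [eqcpv,sjygr,getro] add [bark,qeyrx] -> 7 lines: enfs haeoz bark qeyrx vvvg blup ipm
Final line 2: haeoz

Answer: haeoz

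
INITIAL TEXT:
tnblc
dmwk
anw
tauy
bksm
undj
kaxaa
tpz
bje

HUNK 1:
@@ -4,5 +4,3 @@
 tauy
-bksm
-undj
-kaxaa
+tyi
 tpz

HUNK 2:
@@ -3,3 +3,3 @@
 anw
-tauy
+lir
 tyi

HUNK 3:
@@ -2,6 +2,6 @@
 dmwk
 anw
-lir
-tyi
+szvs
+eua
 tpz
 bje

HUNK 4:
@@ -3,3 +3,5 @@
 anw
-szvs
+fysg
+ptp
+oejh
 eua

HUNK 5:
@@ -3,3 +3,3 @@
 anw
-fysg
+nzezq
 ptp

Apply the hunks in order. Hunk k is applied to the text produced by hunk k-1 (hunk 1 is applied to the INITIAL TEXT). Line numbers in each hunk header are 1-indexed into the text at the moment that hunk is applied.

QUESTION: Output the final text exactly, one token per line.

Hunk 1: at line 4 remove [bksm,undj,kaxaa] add [tyi] -> 7 lines: tnblc dmwk anw tauy tyi tpz bje
Hunk 2: at line 3 remove [tauy] add [lir] -> 7 lines: tnblc dmwk anw lir tyi tpz bje
Hunk 3: at line 2 remove [lir,tyi] add [szvs,eua] -> 7 lines: tnblc dmwk anw szvs eua tpz bje
Hunk 4: at line 3 remove [szvs] add [fysg,ptp,oejh] -> 9 lines: tnblc dmwk anw fysg ptp oejh eua tpz bje
Hunk 5: at line 3 remove [fysg] add [nzezq] -> 9 lines: tnblc dmwk anw nzezq ptp oejh eua tpz bje

Answer: tnblc
dmwk
anw
nzezq
ptp
oejh
eua
tpz
bje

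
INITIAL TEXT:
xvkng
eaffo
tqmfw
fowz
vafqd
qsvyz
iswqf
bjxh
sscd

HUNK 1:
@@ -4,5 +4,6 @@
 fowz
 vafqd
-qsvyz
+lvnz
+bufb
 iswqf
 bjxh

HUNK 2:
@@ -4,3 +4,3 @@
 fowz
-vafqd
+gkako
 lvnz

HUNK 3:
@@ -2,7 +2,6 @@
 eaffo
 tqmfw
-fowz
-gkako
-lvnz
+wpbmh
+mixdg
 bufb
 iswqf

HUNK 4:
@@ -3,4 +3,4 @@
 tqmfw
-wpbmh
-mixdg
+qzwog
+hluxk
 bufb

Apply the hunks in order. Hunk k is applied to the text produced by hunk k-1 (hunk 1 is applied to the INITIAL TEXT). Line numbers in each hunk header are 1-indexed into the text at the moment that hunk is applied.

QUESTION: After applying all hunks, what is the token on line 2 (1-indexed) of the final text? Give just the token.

Hunk 1: at line 4 remove [qsvyz] add [lvnz,bufb] -> 10 lines: xvkng eaffo tqmfw fowz vafqd lvnz bufb iswqf bjxh sscd
Hunk 2: at line 4 remove [vafqd] add [gkako] -> 10 lines: xvkng eaffo tqmfw fowz gkako lvnz bufb iswqf bjxh sscd
Hunk 3: at line 2 remove [fowz,gkako,lvnz] add [wpbmh,mixdg] -> 9 lines: xvkng eaffo tqmfw wpbmh mixdg bufb iswqf bjxh sscd
Hunk 4: at line 3 remove [wpbmh,mixdg] add [qzwog,hluxk] -> 9 lines: xvkng eaffo tqmfw qzwog hluxk bufb iswqf bjxh sscd
Final line 2: eaffo

Answer: eaffo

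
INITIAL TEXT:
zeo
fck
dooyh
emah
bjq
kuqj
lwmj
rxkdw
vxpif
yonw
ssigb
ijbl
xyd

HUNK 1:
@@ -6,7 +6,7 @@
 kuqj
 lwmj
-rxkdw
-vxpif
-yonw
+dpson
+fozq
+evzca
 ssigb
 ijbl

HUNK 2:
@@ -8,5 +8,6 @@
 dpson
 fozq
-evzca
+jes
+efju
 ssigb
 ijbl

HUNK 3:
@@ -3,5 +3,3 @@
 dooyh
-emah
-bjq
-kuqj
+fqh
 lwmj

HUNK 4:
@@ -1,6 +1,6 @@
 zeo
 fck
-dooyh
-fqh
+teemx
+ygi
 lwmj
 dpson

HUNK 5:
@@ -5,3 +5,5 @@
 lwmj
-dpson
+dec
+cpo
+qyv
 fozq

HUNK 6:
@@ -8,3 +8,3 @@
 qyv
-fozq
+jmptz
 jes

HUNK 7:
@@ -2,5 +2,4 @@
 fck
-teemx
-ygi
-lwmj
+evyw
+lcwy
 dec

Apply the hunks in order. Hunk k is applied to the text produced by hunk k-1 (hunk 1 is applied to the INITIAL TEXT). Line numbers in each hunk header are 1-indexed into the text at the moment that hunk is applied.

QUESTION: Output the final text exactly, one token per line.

Hunk 1: at line 6 remove [rxkdw,vxpif,yonw] add [dpson,fozq,evzca] -> 13 lines: zeo fck dooyh emah bjq kuqj lwmj dpson fozq evzca ssigb ijbl xyd
Hunk 2: at line 8 remove [evzca] add [jes,efju] -> 14 lines: zeo fck dooyh emah bjq kuqj lwmj dpson fozq jes efju ssigb ijbl xyd
Hunk 3: at line 3 remove [emah,bjq,kuqj] add [fqh] -> 12 lines: zeo fck dooyh fqh lwmj dpson fozq jes efju ssigb ijbl xyd
Hunk 4: at line 1 remove [dooyh,fqh] add [teemx,ygi] -> 12 lines: zeo fck teemx ygi lwmj dpson fozq jes efju ssigb ijbl xyd
Hunk 5: at line 5 remove [dpson] add [dec,cpo,qyv] -> 14 lines: zeo fck teemx ygi lwmj dec cpo qyv fozq jes efju ssigb ijbl xyd
Hunk 6: at line 8 remove [fozq] add [jmptz] -> 14 lines: zeo fck teemx ygi lwmj dec cpo qyv jmptz jes efju ssigb ijbl xyd
Hunk 7: at line 2 remove [teemx,ygi,lwmj] add [evyw,lcwy] -> 13 lines: zeo fck evyw lcwy dec cpo qyv jmptz jes efju ssigb ijbl xyd

Answer: zeo
fck
evyw
lcwy
dec
cpo
qyv
jmptz
jes
efju
ssigb
ijbl
xyd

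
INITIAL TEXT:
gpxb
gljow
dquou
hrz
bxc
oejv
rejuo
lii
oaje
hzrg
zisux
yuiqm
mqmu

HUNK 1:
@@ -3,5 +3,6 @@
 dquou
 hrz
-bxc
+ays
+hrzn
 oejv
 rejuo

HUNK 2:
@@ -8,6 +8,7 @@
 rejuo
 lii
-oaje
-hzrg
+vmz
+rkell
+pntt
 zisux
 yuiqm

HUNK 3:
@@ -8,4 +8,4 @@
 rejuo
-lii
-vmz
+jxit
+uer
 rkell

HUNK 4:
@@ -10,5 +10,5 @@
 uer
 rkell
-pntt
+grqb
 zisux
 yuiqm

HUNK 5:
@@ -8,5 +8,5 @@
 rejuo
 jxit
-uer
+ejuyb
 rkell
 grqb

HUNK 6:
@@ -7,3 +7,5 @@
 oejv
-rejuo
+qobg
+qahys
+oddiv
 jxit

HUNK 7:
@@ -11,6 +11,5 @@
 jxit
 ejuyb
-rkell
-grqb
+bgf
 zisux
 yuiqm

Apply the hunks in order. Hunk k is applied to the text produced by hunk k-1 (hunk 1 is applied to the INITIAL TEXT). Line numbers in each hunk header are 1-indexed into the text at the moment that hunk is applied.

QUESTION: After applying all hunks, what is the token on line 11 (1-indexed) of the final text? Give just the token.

Answer: jxit

Derivation:
Hunk 1: at line 3 remove [bxc] add [ays,hrzn] -> 14 lines: gpxb gljow dquou hrz ays hrzn oejv rejuo lii oaje hzrg zisux yuiqm mqmu
Hunk 2: at line 8 remove [oaje,hzrg] add [vmz,rkell,pntt] -> 15 lines: gpxb gljow dquou hrz ays hrzn oejv rejuo lii vmz rkell pntt zisux yuiqm mqmu
Hunk 3: at line 8 remove [lii,vmz] add [jxit,uer] -> 15 lines: gpxb gljow dquou hrz ays hrzn oejv rejuo jxit uer rkell pntt zisux yuiqm mqmu
Hunk 4: at line 10 remove [pntt] add [grqb] -> 15 lines: gpxb gljow dquou hrz ays hrzn oejv rejuo jxit uer rkell grqb zisux yuiqm mqmu
Hunk 5: at line 8 remove [uer] add [ejuyb] -> 15 lines: gpxb gljow dquou hrz ays hrzn oejv rejuo jxit ejuyb rkell grqb zisux yuiqm mqmu
Hunk 6: at line 7 remove [rejuo] add [qobg,qahys,oddiv] -> 17 lines: gpxb gljow dquou hrz ays hrzn oejv qobg qahys oddiv jxit ejuyb rkell grqb zisux yuiqm mqmu
Hunk 7: at line 11 remove [rkell,grqb] add [bgf] -> 16 lines: gpxb gljow dquou hrz ays hrzn oejv qobg qahys oddiv jxit ejuyb bgf zisux yuiqm mqmu
Final line 11: jxit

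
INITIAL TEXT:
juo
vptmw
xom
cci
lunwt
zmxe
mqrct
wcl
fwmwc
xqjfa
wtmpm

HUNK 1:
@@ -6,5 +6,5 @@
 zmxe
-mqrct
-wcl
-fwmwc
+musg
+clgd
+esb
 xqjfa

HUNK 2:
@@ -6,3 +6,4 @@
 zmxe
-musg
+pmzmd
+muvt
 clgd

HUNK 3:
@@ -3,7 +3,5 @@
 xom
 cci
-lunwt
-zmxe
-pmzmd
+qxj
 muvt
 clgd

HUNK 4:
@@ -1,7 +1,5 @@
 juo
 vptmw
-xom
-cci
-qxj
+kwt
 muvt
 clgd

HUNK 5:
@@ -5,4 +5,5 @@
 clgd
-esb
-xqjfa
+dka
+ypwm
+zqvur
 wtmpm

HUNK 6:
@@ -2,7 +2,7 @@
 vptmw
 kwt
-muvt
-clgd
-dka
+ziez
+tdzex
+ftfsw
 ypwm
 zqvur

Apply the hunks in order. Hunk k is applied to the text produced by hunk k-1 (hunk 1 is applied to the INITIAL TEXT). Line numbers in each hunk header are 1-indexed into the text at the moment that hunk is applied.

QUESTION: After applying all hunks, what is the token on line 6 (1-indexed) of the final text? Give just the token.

Answer: ftfsw

Derivation:
Hunk 1: at line 6 remove [mqrct,wcl,fwmwc] add [musg,clgd,esb] -> 11 lines: juo vptmw xom cci lunwt zmxe musg clgd esb xqjfa wtmpm
Hunk 2: at line 6 remove [musg] add [pmzmd,muvt] -> 12 lines: juo vptmw xom cci lunwt zmxe pmzmd muvt clgd esb xqjfa wtmpm
Hunk 3: at line 3 remove [lunwt,zmxe,pmzmd] add [qxj] -> 10 lines: juo vptmw xom cci qxj muvt clgd esb xqjfa wtmpm
Hunk 4: at line 1 remove [xom,cci,qxj] add [kwt] -> 8 lines: juo vptmw kwt muvt clgd esb xqjfa wtmpm
Hunk 5: at line 5 remove [esb,xqjfa] add [dka,ypwm,zqvur] -> 9 lines: juo vptmw kwt muvt clgd dka ypwm zqvur wtmpm
Hunk 6: at line 2 remove [muvt,clgd,dka] add [ziez,tdzex,ftfsw] -> 9 lines: juo vptmw kwt ziez tdzex ftfsw ypwm zqvur wtmpm
Final line 6: ftfsw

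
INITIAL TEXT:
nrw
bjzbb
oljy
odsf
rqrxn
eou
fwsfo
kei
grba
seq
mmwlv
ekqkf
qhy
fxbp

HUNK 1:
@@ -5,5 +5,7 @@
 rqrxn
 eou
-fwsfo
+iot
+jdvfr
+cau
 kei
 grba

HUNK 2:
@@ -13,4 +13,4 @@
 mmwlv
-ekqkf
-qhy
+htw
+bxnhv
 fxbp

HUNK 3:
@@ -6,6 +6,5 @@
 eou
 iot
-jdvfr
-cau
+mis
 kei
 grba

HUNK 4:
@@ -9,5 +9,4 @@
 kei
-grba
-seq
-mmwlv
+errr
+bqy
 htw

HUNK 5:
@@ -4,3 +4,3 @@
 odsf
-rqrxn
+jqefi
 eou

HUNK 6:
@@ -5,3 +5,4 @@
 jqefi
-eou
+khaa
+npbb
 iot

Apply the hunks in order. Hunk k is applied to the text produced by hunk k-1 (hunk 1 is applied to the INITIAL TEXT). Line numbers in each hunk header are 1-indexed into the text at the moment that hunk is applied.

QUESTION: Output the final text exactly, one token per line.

Hunk 1: at line 5 remove [fwsfo] add [iot,jdvfr,cau] -> 16 lines: nrw bjzbb oljy odsf rqrxn eou iot jdvfr cau kei grba seq mmwlv ekqkf qhy fxbp
Hunk 2: at line 13 remove [ekqkf,qhy] add [htw,bxnhv] -> 16 lines: nrw bjzbb oljy odsf rqrxn eou iot jdvfr cau kei grba seq mmwlv htw bxnhv fxbp
Hunk 3: at line 6 remove [jdvfr,cau] add [mis] -> 15 lines: nrw bjzbb oljy odsf rqrxn eou iot mis kei grba seq mmwlv htw bxnhv fxbp
Hunk 4: at line 9 remove [grba,seq,mmwlv] add [errr,bqy] -> 14 lines: nrw bjzbb oljy odsf rqrxn eou iot mis kei errr bqy htw bxnhv fxbp
Hunk 5: at line 4 remove [rqrxn] add [jqefi] -> 14 lines: nrw bjzbb oljy odsf jqefi eou iot mis kei errr bqy htw bxnhv fxbp
Hunk 6: at line 5 remove [eou] add [khaa,npbb] -> 15 lines: nrw bjzbb oljy odsf jqefi khaa npbb iot mis kei errr bqy htw bxnhv fxbp

Answer: nrw
bjzbb
oljy
odsf
jqefi
khaa
npbb
iot
mis
kei
errr
bqy
htw
bxnhv
fxbp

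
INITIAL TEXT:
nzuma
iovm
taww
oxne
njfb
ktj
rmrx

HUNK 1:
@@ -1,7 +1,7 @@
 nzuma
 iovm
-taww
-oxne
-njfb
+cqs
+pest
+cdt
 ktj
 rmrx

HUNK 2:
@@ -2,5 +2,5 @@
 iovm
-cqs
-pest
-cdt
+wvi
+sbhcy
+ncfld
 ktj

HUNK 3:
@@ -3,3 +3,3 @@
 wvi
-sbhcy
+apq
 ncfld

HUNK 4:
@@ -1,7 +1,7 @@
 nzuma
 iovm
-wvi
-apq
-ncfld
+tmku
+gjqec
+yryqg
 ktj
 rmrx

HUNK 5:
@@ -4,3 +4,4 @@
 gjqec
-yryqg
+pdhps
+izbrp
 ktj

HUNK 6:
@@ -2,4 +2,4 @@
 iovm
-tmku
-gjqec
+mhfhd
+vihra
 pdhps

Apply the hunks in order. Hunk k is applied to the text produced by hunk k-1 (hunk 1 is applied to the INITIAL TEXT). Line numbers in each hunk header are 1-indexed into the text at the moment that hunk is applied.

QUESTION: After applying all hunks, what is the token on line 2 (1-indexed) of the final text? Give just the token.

Answer: iovm

Derivation:
Hunk 1: at line 1 remove [taww,oxne,njfb] add [cqs,pest,cdt] -> 7 lines: nzuma iovm cqs pest cdt ktj rmrx
Hunk 2: at line 2 remove [cqs,pest,cdt] add [wvi,sbhcy,ncfld] -> 7 lines: nzuma iovm wvi sbhcy ncfld ktj rmrx
Hunk 3: at line 3 remove [sbhcy] add [apq] -> 7 lines: nzuma iovm wvi apq ncfld ktj rmrx
Hunk 4: at line 1 remove [wvi,apq,ncfld] add [tmku,gjqec,yryqg] -> 7 lines: nzuma iovm tmku gjqec yryqg ktj rmrx
Hunk 5: at line 4 remove [yryqg] add [pdhps,izbrp] -> 8 lines: nzuma iovm tmku gjqec pdhps izbrp ktj rmrx
Hunk 6: at line 2 remove [tmku,gjqec] add [mhfhd,vihra] -> 8 lines: nzuma iovm mhfhd vihra pdhps izbrp ktj rmrx
Final line 2: iovm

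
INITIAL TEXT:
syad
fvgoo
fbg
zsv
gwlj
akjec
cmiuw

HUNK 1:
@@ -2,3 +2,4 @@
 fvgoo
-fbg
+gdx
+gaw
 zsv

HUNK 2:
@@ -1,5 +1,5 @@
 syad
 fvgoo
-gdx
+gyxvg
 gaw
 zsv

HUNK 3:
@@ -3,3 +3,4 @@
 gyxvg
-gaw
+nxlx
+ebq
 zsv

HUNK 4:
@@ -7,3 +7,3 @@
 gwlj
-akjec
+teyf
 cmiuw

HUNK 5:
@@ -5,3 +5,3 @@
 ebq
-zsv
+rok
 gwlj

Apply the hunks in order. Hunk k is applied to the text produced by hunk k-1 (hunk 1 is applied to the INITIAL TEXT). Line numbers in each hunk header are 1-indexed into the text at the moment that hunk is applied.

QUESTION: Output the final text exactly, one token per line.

Hunk 1: at line 2 remove [fbg] add [gdx,gaw] -> 8 lines: syad fvgoo gdx gaw zsv gwlj akjec cmiuw
Hunk 2: at line 1 remove [gdx] add [gyxvg] -> 8 lines: syad fvgoo gyxvg gaw zsv gwlj akjec cmiuw
Hunk 3: at line 3 remove [gaw] add [nxlx,ebq] -> 9 lines: syad fvgoo gyxvg nxlx ebq zsv gwlj akjec cmiuw
Hunk 4: at line 7 remove [akjec] add [teyf] -> 9 lines: syad fvgoo gyxvg nxlx ebq zsv gwlj teyf cmiuw
Hunk 5: at line 5 remove [zsv] add [rok] -> 9 lines: syad fvgoo gyxvg nxlx ebq rok gwlj teyf cmiuw

Answer: syad
fvgoo
gyxvg
nxlx
ebq
rok
gwlj
teyf
cmiuw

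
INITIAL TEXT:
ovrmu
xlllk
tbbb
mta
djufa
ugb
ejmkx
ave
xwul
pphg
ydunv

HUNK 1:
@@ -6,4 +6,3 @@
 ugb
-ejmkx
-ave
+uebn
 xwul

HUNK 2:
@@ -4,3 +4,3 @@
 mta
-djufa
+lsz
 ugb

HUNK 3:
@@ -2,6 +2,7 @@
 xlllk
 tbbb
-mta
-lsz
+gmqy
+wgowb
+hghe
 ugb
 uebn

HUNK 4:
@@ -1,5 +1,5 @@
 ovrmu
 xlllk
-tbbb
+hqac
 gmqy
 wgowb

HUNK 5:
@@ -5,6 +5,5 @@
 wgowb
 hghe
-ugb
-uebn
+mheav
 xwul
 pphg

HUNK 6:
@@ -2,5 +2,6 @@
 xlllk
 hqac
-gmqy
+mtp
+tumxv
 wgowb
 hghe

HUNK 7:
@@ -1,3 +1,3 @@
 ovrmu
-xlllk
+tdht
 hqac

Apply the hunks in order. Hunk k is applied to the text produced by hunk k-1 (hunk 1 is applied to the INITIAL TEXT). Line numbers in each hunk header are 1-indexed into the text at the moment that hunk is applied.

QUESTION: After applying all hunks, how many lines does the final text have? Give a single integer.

Hunk 1: at line 6 remove [ejmkx,ave] add [uebn] -> 10 lines: ovrmu xlllk tbbb mta djufa ugb uebn xwul pphg ydunv
Hunk 2: at line 4 remove [djufa] add [lsz] -> 10 lines: ovrmu xlllk tbbb mta lsz ugb uebn xwul pphg ydunv
Hunk 3: at line 2 remove [mta,lsz] add [gmqy,wgowb,hghe] -> 11 lines: ovrmu xlllk tbbb gmqy wgowb hghe ugb uebn xwul pphg ydunv
Hunk 4: at line 1 remove [tbbb] add [hqac] -> 11 lines: ovrmu xlllk hqac gmqy wgowb hghe ugb uebn xwul pphg ydunv
Hunk 5: at line 5 remove [ugb,uebn] add [mheav] -> 10 lines: ovrmu xlllk hqac gmqy wgowb hghe mheav xwul pphg ydunv
Hunk 6: at line 2 remove [gmqy] add [mtp,tumxv] -> 11 lines: ovrmu xlllk hqac mtp tumxv wgowb hghe mheav xwul pphg ydunv
Hunk 7: at line 1 remove [xlllk] add [tdht] -> 11 lines: ovrmu tdht hqac mtp tumxv wgowb hghe mheav xwul pphg ydunv
Final line count: 11

Answer: 11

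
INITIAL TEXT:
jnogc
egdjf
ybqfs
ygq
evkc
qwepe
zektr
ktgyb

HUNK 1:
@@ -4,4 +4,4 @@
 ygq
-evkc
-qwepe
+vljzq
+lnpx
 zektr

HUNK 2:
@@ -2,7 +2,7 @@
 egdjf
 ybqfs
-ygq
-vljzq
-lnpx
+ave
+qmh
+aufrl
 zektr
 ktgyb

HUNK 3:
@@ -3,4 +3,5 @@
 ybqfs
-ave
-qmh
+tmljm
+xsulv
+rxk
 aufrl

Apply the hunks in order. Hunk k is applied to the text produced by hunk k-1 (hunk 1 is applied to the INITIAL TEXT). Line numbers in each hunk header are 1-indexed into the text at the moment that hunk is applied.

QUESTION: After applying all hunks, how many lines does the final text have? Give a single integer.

Hunk 1: at line 4 remove [evkc,qwepe] add [vljzq,lnpx] -> 8 lines: jnogc egdjf ybqfs ygq vljzq lnpx zektr ktgyb
Hunk 2: at line 2 remove [ygq,vljzq,lnpx] add [ave,qmh,aufrl] -> 8 lines: jnogc egdjf ybqfs ave qmh aufrl zektr ktgyb
Hunk 3: at line 3 remove [ave,qmh] add [tmljm,xsulv,rxk] -> 9 lines: jnogc egdjf ybqfs tmljm xsulv rxk aufrl zektr ktgyb
Final line count: 9

Answer: 9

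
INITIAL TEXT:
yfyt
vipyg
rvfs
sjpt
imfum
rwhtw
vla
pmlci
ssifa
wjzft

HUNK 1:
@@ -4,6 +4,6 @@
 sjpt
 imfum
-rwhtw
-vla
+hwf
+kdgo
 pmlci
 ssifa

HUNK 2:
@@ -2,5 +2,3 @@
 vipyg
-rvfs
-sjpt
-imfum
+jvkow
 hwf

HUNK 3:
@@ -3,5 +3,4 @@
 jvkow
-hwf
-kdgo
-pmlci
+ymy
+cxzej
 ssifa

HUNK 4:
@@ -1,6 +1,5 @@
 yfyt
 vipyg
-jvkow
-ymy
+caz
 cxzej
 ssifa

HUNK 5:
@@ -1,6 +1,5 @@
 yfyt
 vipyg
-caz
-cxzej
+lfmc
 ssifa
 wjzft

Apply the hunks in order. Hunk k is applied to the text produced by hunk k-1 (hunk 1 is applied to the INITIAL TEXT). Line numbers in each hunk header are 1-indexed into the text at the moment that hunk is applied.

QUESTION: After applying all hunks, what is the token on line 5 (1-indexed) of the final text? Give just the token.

Answer: wjzft

Derivation:
Hunk 1: at line 4 remove [rwhtw,vla] add [hwf,kdgo] -> 10 lines: yfyt vipyg rvfs sjpt imfum hwf kdgo pmlci ssifa wjzft
Hunk 2: at line 2 remove [rvfs,sjpt,imfum] add [jvkow] -> 8 lines: yfyt vipyg jvkow hwf kdgo pmlci ssifa wjzft
Hunk 3: at line 3 remove [hwf,kdgo,pmlci] add [ymy,cxzej] -> 7 lines: yfyt vipyg jvkow ymy cxzej ssifa wjzft
Hunk 4: at line 1 remove [jvkow,ymy] add [caz] -> 6 lines: yfyt vipyg caz cxzej ssifa wjzft
Hunk 5: at line 1 remove [caz,cxzej] add [lfmc] -> 5 lines: yfyt vipyg lfmc ssifa wjzft
Final line 5: wjzft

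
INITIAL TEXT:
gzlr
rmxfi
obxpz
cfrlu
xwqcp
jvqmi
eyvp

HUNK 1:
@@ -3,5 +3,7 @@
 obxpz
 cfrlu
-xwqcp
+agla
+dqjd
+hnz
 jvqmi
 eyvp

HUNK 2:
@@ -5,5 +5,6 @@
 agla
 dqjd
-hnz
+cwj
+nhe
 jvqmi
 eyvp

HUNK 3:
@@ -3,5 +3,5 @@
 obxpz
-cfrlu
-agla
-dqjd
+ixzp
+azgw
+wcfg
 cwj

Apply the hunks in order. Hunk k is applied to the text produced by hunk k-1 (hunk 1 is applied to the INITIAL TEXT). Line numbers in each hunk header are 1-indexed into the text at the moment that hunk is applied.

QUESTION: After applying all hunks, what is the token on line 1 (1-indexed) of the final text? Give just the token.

Answer: gzlr

Derivation:
Hunk 1: at line 3 remove [xwqcp] add [agla,dqjd,hnz] -> 9 lines: gzlr rmxfi obxpz cfrlu agla dqjd hnz jvqmi eyvp
Hunk 2: at line 5 remove [hnz] add [cwj,nhe] -> 10 lines: gzlr rmxfi obxpz cfrlu agla dqjd cwj nhe jvqmi eyvp
Hunk 3: at line 3 remove [cfrlu,agla,dqjd] add [ixzp,azgw,wcfg] -> 10 lines: gzlr rmxfi obxpz ixzp azgw wcfg cwj nhe jvqmi eyvp
Final line 1: gzlr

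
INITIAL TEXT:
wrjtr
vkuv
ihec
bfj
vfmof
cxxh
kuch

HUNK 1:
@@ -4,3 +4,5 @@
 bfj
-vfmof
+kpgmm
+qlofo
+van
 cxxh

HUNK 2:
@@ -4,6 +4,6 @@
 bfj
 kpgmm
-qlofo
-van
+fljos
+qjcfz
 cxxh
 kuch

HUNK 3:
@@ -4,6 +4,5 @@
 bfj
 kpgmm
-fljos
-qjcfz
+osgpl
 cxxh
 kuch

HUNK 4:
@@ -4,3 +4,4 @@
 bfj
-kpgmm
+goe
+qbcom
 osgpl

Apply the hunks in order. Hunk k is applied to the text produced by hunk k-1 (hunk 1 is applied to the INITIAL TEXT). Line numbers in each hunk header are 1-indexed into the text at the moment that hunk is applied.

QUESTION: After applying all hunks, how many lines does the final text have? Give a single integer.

Hunk 1: at line 4 remove [vfmof] add [kpgmm,qlofo,van] -> 9 lines: wrjtr vkuv ihec bfj kpgmm qlofo van cxxh kuch
Hunk 2: at line 4 remove [qlofo,van] add [fljos,qjcfz] -> 9 lines: wrjtr vkuv ihec bfj kpgmm fljos qjcfz cxxh kuch
Hunk 3: at line 4 remove [fljos,qjcfz] add [osgpl] -> 8 lines: wrjtr vkuv ihec bfj kpgmm osgpl cxxh kuch
Hunk 4: at line 4 remove [kpgmm] add [goe,qbcom] -> 9 lines: wrjtr vkuv ihec bfj goe qbcom osgpl cxxh kuch
Final line count: 9

Answer: 9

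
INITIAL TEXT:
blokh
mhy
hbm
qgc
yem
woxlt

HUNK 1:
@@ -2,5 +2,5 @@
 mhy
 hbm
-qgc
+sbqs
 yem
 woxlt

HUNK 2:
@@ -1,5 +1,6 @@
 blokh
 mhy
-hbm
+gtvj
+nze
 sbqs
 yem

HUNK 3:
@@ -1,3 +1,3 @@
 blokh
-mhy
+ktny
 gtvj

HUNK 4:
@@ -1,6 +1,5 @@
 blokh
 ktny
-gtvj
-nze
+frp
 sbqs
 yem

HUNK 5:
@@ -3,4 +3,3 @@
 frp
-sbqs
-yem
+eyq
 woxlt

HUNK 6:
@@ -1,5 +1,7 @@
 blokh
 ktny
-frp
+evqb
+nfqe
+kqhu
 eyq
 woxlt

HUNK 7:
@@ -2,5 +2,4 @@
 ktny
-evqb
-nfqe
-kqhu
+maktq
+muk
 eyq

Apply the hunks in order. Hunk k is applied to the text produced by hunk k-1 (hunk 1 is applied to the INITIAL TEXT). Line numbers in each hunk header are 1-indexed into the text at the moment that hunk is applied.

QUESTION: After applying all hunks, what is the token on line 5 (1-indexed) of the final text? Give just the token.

Answer: eyq

Derivation:
Hunk 1: at line 2 remove [qgc] add [sbqs] -> 6 lines: blokh mhy hbm sbqs yem woxlt
Hunk 2: at line 1 remove [hbm] add [gtvj,nze] -> 7 lines: blokh mhy gtvj nze sbqs yem woxlt
Hunk 3: at line 1 remove [mhy] add [ktny] -> 7 lines: blokh ktny gtvj nze sbqs yem woxlt
Hunk 4: at line 1 remove [gtvj,nze] add [frp] -> 6 lines: blokh ktny frp sbqs yem woxlt
Hunk 5: at line 3 remove [sbqs,yem] add [eyq] -> 5 lines: blokh ktny frp eyq woxlt
Hunk 6: at line 1 remove [frp] add [evqb,nfqe,kqhu] -> 7 lines: blokh ktny evqb nfqe kqhu eyq woxlt
Hunk 7: at line 2 remove [evqb,nfqe,kqhu] add [maktq,muk] -> 6 lines: blokh ktny maktq muk eyq woxlt
Final line 5: eyq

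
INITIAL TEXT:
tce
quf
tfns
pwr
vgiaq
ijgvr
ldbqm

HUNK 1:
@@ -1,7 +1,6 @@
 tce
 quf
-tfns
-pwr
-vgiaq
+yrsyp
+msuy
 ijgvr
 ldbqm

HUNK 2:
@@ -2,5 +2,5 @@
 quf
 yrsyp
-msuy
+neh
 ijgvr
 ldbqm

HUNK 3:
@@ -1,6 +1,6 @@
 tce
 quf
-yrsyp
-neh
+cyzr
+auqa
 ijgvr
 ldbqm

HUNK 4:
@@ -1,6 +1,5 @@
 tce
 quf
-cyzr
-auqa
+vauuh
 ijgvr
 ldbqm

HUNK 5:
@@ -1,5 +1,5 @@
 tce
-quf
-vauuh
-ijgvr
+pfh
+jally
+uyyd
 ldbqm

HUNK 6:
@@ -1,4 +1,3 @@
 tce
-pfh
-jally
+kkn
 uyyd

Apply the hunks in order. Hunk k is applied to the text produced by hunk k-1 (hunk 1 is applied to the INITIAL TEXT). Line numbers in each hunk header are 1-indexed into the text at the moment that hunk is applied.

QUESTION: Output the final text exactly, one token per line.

Answer: tce
kkn
uyyd
ldbqm

Derivation:
Hunk 1: at line 1 remove [tfns,pwr,vgiaq] add [yrsyp,msuy] -> 6 lines: tce quf yrsyp msuy ijgvr ldbqm
Hunk 2: at line 2 remove [msuy] add [neh] -> 6 lines: tce quf yrsyp neh ijgvr ldbqm
Hunk 3: at line 1 remove [yrsyp,neh] add [cyzr,auqa] -> 6 lines: tce quf cyzr auqa ijgvr ldbqm
Hunk 4: at line 1 remove [cyzr,auqa] add [vauuh] -> 5 lines: tce quf vauuh ijgvr ldbqm
Hunk 5: at line 1 remove [quf,vauuh,ijgvr] add [pfh,jally,uyyd] -> 5 lines: tce pfh jally uyyd ldbqm
Hunk 6: at line 1 remove [pfh,jally] add [kkn] -> 4 lines: tce kkn uyyd ldbqm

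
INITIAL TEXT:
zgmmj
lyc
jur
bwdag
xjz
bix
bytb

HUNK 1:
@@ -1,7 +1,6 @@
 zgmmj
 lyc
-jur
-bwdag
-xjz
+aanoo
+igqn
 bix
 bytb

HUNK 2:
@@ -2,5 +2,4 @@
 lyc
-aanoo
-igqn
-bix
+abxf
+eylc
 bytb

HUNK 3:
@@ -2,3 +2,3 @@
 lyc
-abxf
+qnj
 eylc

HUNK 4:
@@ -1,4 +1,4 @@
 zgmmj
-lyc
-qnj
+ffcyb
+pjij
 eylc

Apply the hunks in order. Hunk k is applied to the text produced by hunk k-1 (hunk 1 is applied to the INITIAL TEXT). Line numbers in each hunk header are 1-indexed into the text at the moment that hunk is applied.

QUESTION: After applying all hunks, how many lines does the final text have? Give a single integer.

Hunk 1: at line 1 remove [jur,bwdag,xjz] add [aanoo,igqn] -> 6 lines: zgmmj lyc aanoo igqn bix bytb
Hunk 2: at line 2 remove [aanoo,igqn,bix] add [abxf,eylc] -> 5 lines: zgmmj lyc abxf eylc bytb
Hunk 3: at line 2 remove [abxf] add [qnj] -> 5 lines: zgmmj lyc qnj eylc bytb
Hunk 4: at line 1 remove [lyc,qnj] add [ffcyb,pjij] -> 5 lines: zgmmj ffcyb pjij eylc bytb
Final line count: 5

Answer: 5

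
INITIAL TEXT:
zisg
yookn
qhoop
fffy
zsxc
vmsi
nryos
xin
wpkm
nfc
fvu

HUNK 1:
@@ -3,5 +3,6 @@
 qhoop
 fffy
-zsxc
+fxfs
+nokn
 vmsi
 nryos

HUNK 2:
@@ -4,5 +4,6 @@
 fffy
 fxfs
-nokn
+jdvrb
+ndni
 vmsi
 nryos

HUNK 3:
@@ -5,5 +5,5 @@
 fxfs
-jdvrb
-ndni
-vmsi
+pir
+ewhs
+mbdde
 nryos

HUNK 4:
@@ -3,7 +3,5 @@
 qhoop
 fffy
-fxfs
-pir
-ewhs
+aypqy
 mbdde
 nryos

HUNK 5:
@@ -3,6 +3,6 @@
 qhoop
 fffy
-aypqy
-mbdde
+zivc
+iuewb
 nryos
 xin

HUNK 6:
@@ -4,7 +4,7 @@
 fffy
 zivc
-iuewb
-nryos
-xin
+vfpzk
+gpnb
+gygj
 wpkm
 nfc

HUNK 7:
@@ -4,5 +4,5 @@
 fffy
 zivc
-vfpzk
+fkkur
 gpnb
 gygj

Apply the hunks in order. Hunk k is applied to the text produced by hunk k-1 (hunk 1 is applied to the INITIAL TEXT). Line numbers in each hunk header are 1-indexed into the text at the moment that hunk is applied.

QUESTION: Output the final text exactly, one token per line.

Hunk 1: at line 3 remove [zsxc] add [fxfs,nokn] -> 12 lines: zisg yookn qhoop fffy fxfs nokn vmsi nryos xin wpkm nfc fvu
Hunk 2: at line 4 remove [nokn] add [jdvrb,ndni] -> 13 lines: zisg yookn qhoop fffy fxfs jdvrb ndni vmsi nryos xin wpkm nfc fvu
Hunk 3: at line 5 remove [jdvrb,ndni,vmsi] add [pir,ewhs,mbdde] -> 13 lines: zisg yookn qhoop fffy fxfs pir ewhs mbdde nryos xin wpkm nfc fvu
Hunk 4: at line 3 remove [fxfs,pir,ewhs] add [aypqy] -> 11 lines: zisg yookn qhoop fffy aypqy mbdde nryos xin wpkm nfc fvu
Hunk 5: at line 3 remove [aypqy,mbdde] add [zivc,iuewb] -> 11 lines: zisg yookn qhoop fffy zivc iuewb nryos xin wpkm nfc fvu
Hunk 6: at line 4 remove [iuewb,nryos,xin] add [vfpzk,gpnb,gygj] -> 11 lines: zisg yookn qhoop fffy zivc vfpzk gpnb gygj wpkm nfc fvu
Hunk 7: at line 4 remove [vfpzk] add [fkkur] -> 11 lines: zisg yookn qhoop fffy zivc fkkur gpnb gygj wpkm nfc fvu

Answer: zisg
yookn
qhoop
fffy
zivc
fkkur
gpnb
gygj
wpkm
nfc
fvu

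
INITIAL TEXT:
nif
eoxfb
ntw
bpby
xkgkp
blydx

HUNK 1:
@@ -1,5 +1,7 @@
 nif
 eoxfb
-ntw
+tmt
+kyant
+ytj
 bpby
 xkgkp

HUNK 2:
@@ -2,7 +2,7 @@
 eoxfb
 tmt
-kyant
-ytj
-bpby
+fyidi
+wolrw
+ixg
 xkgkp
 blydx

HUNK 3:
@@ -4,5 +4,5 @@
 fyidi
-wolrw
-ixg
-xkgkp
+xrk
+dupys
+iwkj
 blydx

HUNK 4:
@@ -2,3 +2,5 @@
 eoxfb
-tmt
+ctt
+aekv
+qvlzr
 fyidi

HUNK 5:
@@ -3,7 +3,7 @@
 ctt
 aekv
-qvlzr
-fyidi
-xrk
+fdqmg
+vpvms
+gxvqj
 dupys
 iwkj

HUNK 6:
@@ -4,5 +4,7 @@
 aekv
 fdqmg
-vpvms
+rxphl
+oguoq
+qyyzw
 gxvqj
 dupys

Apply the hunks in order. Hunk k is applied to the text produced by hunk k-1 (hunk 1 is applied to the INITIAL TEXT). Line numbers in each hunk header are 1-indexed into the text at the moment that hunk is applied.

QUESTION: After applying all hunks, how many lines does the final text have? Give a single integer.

Answer: 12

Derivation:
Hunk 1: at line 1 remove [ntw] add [tmt,kyant,ytj] -> 8 lines: nif eoxfb tmt kyant ytj bpby xkgkp blydx
Hunk 2: at line 2 remove [kyant,ytj,bpby] add [fyidi,wolrw,ixg] -> 8 lines: nif eoxfb tmt fyidi wolrw ixg xkgkp blydx
Hunk 3: at line 4 remove [wolrw,ixg,xkgkp] add [xrk,dupys,iwkj] -> 8 lines: nif eoxfb tmt fyidi xrk dupys iwkj blydx
Hunk 4: at line 2 remove [tmt] add [ctt,aekv,qvlzr] -> 10 lines: nif eoxfb ctt aekv qvlzr fyidi xrk dupys iwkj blydx
Hunk 5: at line 3 remove [qvlzr,fyidi,xrk] add [fdqmg,vpvms,gxvqj] -> 10 lines: nif eoxfb ctt aekv fdqmg vpvms gxvqj dupys iwkj blydx
Hunk 6: at line 4 remove [vpvms] add [rxphl,oguoq,qyyzw] -> 12 lines: nif eoxfb ctt aekv fdqmg rxphl oguoq qyyzw gxvqj dupys iwkj blydx
Final line count: 12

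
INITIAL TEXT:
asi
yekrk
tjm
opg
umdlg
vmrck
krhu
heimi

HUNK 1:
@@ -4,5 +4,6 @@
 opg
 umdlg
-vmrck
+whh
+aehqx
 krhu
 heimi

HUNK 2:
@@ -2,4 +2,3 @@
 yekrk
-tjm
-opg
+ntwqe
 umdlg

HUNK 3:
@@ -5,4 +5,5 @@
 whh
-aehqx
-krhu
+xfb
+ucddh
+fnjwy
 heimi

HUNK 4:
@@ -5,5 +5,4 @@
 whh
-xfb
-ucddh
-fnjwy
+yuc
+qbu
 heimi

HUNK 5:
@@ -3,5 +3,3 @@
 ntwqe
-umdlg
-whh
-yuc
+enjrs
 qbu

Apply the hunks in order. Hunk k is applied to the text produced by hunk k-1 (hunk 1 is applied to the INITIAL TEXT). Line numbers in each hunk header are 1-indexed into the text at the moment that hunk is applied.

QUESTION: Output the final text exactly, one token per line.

Hunk 1: at line 4 remove [vmrck] add [whh,aehqx] -> 9 lines: asi yekrk tjm opg umdlg whh aehqx krhu heimi
Hunk 2: at line 2 remove [tjm,opg] add [ntwqe] -> 8 lines: asi yekrk ntwqe umdlg whh aehqx krhu heimi
Hunk 3: at line 5 remove [aehqx,krhu] add [xfb,ucddh,fnjwy] -> 9 lines: asi yekrk ntwqe umdlg whh xfb ucddh fnjwy heimi
Hunk 4: at line 5 remove [xfb,ucddh,fnjwy] add [yuc,qbu] -> 8 lines: asi yekrk ntwqe umdlg whh yuc qbu heimi
Hunk 5: at line 3 remove [umdlg,whh,yuc] add [enjrs] -> 6 lines: asi yekrk ntwqe enjrs qbu heimi

Answer: asi
yekrk
ntwqe
enjrs
qbu
heimi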